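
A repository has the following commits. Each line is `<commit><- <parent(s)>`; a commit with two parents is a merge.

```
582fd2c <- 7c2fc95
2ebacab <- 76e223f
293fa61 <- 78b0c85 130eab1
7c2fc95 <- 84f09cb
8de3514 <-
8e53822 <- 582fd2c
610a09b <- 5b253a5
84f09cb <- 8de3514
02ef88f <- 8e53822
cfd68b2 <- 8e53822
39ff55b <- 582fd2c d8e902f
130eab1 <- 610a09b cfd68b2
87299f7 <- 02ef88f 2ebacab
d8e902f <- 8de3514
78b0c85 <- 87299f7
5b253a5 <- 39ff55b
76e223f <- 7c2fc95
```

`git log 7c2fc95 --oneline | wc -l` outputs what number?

3

Walking parent pointers from 7c2fc95: reachable set = {7c2fc95, 84f09cb, 8de3514}.
That is 3 commits.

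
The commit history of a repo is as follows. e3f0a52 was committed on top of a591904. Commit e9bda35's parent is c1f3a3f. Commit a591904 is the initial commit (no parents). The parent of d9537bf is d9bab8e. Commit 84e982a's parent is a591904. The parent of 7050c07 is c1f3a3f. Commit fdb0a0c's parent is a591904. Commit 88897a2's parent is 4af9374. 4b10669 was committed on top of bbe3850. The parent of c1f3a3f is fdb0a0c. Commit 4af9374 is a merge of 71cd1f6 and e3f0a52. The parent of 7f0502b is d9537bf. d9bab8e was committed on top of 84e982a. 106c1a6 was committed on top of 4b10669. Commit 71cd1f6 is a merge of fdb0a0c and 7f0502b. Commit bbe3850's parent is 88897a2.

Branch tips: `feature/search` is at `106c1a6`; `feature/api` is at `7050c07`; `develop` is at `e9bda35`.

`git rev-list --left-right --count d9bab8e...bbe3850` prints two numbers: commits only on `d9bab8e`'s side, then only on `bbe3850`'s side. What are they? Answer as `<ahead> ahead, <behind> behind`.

Reachable from d9bab8e: {84e982a, a591904, d9bab8e}.
Reachable from bbe3850: {4af9374, 71cd1f6, 7f0502b, 84e982a, 88897a2, a591904, bbe3850, d9537bf, d9bab8e, e3f0a52, fdb0a0c}.
Only in d9bab8e's history (ahead): {} — 0.
Only in bbe3850's history (behind): {4af9374, 71cd1f6, 7f0502b, 88897a2, bbe3850, d9537bf, e3f0a52, fdb0a0c} — 8.

0 ahead, 8 behind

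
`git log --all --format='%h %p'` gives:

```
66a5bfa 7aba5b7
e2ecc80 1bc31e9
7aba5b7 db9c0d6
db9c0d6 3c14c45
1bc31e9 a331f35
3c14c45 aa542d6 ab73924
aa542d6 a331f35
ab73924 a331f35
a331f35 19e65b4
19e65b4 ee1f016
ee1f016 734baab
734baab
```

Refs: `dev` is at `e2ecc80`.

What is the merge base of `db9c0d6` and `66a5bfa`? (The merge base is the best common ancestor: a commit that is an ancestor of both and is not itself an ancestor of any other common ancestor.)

Ancestors of db9c0d6: {19e65b4, 3c14c45, 734baab, a331f35, aa542d6, ab73924, db9c0d6, ee1f016}.
Ancestors of 66a5bfa: {19e65b4, 3c14c45, 66a5bfa, 734baab, 7aba5b7, a331f35, aa542d6, ab73924, db9c0d6, ee1f016}.
Common ancestors: {19e65b4, 3c14c45, 734baab, a331f35, aa542d6, ab73924, db9c0d6, ee1f016}.
Among these, db9c0d6 is not an ancestor of any other common ancestor — it is the merge base.

db9c0d6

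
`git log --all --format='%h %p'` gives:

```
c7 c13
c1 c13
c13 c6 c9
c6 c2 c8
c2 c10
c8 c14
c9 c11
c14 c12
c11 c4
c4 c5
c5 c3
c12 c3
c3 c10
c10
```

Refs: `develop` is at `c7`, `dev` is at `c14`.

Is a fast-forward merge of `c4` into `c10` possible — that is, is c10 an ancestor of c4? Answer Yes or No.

A fast-forward from c10 to c4 is possible iff c10 is an ancestor of c4.
Ancestors of c4: {c10, c3, c4, c5}.
c10 is among them, so fast-forward is possible.

Yes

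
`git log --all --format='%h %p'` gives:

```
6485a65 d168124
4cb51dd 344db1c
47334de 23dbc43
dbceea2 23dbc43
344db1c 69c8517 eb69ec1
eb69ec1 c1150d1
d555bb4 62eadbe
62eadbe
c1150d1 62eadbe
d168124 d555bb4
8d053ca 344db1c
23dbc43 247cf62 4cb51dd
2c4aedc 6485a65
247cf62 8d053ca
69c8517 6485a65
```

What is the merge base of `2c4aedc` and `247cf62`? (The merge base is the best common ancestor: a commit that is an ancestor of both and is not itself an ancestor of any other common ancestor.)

6485a65

Ancestors of 2c4aedc: {2c4aedc, 62eadbe, 6485a65, d168124, d555bb4}.
Ancestors of 247cf62: {247cf62, 344db1c, 62eadbe, 6485a65, 69c8517, 8d053ca, c1150d1, d168124, d555bb4, eb69ec1}.
Common ancestors: {62eadbe, 6485a65, d168124, d555bb4}.
Among these, 6485a65 is not an ancestor of any other common ancestor — it is the merge base.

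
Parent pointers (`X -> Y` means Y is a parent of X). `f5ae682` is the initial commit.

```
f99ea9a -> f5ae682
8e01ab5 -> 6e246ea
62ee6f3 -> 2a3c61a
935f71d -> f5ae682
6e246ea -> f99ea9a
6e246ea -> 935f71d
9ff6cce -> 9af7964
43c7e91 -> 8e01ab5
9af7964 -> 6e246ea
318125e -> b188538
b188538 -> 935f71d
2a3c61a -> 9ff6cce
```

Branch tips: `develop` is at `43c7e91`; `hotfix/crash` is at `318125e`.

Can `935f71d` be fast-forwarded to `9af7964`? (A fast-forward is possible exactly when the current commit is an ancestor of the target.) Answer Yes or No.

A fast-forward from 935f71d to 9af7964 is possible iff 935f71d is an ancestor of 9af7964.
Ancestors of 9af7964: {6e246ea, 935f71d, 9af7964, f5ae682, f99ea9a}.
935f71d is among them, so fast-forward is possible.

Yes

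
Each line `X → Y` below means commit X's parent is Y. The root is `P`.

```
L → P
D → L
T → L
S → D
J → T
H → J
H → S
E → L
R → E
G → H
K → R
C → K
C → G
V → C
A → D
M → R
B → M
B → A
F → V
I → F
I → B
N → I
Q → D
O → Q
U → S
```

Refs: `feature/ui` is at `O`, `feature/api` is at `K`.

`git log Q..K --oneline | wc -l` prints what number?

3

Reachable from K: {E, K, L, P, R}.
Reachable from Q: {D, L, P, Q}.
In K's history but not Q's: {E, K, R} — 3 commits.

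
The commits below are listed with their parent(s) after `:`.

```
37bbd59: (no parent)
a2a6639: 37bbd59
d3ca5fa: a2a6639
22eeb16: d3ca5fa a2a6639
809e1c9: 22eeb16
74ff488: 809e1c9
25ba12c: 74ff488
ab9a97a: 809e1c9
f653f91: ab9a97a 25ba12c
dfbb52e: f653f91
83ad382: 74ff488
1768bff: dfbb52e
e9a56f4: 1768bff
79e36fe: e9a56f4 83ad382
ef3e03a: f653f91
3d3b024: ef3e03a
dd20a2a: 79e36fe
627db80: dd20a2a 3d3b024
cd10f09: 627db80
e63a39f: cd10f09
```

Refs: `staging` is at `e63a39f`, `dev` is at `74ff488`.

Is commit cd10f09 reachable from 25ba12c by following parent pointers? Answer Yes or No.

No

Ancestors of 25ba12c: {22eeb16, 25ba12c, 37bbd59, 74ff488, 809e1c9, a2a6639, d3ca5fa}.
cd10f09 is not in that set, so it is not an ancestor of 25ba12c.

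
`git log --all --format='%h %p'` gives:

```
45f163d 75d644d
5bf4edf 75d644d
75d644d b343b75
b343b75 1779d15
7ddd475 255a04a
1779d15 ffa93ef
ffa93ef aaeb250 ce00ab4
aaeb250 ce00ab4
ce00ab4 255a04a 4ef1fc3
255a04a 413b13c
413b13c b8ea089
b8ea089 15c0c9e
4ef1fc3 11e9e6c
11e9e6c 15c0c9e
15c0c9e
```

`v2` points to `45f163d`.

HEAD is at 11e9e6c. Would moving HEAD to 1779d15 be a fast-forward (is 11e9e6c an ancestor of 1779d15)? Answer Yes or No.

Yes

A fast-forward from 11e9e6c to 1779d15 is possible iff 11e9e6c is an ancestor of 1779d15.
Ancestors of 1779d15: {11e9e6c, 15c0c9e, 1779d15, 255a04a, 413b13c, 4ef1fc3, aaeb250, b8ea089, ce00ab4, ffa93ef}.
11e9e6c is among them, so fast-forward is possible.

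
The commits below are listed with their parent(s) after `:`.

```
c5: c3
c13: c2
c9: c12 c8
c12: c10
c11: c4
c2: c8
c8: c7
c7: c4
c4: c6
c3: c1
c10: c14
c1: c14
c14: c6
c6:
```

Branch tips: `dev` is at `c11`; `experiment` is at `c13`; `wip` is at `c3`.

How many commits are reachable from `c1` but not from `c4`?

2

Reachable from c1: {c1, c14, c6}.
Reachable from c4: {c4, c6}.
In c1's history but not c4's: {c1, c14} — 2 commits.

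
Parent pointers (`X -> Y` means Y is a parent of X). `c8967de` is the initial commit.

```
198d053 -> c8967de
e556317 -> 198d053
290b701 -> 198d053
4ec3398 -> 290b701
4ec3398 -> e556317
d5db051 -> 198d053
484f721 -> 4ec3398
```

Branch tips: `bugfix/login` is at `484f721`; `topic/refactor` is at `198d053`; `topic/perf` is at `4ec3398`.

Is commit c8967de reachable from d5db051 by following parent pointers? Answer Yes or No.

Yes

Ancestors of d5db051 (commits reachable by following parents): {198d053, c8967de, d5db051}.
c8967de is in that set, so it is an ancestor of d5db051.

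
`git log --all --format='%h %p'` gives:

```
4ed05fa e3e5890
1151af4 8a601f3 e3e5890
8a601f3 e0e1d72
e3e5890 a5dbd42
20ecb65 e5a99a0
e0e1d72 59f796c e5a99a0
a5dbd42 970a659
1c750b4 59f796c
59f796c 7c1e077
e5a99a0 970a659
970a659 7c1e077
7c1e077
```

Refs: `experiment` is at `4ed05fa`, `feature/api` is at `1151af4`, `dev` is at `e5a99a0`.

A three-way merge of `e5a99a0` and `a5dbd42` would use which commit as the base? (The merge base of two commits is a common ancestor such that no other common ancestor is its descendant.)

Ancestors of e5a99a0: {7c1e077, 970a659, e5a99a0}.
Ancestors of a5dbd42: {7c1e077, 970a659, a5dbd42}.
Common ancestors: {7c1e077, 970a659}.
Among these, 970a659 is not an ancestor of any other common ancestor — it is the merge base.

970a659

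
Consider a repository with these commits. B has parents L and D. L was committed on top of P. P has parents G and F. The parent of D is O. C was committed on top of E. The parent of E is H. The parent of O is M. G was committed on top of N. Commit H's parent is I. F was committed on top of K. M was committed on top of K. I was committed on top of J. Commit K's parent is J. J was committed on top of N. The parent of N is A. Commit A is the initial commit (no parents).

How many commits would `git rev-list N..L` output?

6

Reachable from L: {A, F, G, J, K, L, N, P}.
Reachable from N: {A, N}.
In L's history but not N's: {F, G, J, K, L, P} — 6 commits.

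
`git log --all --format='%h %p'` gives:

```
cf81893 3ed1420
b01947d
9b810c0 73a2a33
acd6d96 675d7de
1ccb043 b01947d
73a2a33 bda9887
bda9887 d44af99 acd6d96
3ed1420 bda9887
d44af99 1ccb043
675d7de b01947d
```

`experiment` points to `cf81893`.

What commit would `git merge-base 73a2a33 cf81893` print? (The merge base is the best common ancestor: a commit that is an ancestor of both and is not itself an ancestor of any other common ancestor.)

Ancestors of 73a2a33: {1ccb043, 675d7de, 73a2a33, acd6d96, b01947d, bda9887, d44af99}.
Ancestors of cf81893: {1ccb043, 3ed1420, 675d7de, acd6d96, b01947d, bda9887, cf81893, d44af99}.
Common ancestors: {1ccb043, 675d7de, acd6d96, b01947d, bda9887, d44af99}.
Among these, bda9887 is not an ancestor of any other common ancestor — it is the merge base.

bda9887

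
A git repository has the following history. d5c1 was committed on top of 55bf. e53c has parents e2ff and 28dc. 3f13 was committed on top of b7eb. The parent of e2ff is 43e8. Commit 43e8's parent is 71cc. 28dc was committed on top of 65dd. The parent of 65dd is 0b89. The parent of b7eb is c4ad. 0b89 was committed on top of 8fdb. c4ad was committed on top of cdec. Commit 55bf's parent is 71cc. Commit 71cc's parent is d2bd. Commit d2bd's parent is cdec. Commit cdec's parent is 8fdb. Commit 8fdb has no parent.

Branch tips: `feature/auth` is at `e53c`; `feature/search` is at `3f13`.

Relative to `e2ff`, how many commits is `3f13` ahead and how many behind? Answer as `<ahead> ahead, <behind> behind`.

3 ahead, 4 behind

Reachable from 3f13: {3f13, 8fdb, b7eb, c4ad, cdec}.
Reachable from e2ff: {43e8, 71cc, 8fdb, cdec, d2bd, e2ff}.
Only in 3f13's history (ahead): {3f13, b7eb, c4ad} — 3.
Only in e2ff's history (behind): {43e8, 71cc, d2bd, e2ff} — 4.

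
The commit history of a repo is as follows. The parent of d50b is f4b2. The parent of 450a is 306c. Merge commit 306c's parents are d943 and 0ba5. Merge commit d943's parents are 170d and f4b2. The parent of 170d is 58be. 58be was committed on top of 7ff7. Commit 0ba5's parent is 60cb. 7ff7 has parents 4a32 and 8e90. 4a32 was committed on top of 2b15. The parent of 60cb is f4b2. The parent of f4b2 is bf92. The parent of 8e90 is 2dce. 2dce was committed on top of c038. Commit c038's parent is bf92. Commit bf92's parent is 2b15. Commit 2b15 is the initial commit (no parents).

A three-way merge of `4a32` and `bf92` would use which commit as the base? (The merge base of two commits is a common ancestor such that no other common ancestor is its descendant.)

2b15

Ancestors of 4a32: {2b15, 4a32}.
Ancestors of bf92: {2b15, bf92}.
Common ancestors: {2b15}.
The only common ancestor is 2b15, so it is the merge base.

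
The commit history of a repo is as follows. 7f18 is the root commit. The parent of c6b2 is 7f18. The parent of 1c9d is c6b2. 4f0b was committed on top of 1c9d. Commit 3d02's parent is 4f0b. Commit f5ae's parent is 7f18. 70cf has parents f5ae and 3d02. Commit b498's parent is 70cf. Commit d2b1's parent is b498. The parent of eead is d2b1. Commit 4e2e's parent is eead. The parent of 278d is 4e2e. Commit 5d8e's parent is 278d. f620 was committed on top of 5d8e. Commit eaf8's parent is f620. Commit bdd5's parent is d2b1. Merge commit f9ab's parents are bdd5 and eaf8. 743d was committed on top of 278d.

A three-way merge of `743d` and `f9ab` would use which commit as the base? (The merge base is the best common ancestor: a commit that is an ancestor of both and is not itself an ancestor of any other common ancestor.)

Ancestors of 743d: {1c9d, 278d, 3d02, 4e2e, 4f0b, 70cf, 743d, 7f18, b498, c6b2, d2b1, eead, f5ae}.
Ancestors of f9ab: {1c9d, 278d, 3d02, 4e2e, 4f0b, 5d8e, 70cf, 7f18, b498, bdd5, c6b2, d2b1, eaf8, eead, f5ae, f620, f9ab}.
Common ancestors: {1c9d, 278d, 3d02, 4e2e, 4f0b, 70cf, 7f18, b498, c6b2, d2b1, eead, f5ae}.
Among these, 278d is not an ancestor of any other common ancestor — it is the merge base.

278d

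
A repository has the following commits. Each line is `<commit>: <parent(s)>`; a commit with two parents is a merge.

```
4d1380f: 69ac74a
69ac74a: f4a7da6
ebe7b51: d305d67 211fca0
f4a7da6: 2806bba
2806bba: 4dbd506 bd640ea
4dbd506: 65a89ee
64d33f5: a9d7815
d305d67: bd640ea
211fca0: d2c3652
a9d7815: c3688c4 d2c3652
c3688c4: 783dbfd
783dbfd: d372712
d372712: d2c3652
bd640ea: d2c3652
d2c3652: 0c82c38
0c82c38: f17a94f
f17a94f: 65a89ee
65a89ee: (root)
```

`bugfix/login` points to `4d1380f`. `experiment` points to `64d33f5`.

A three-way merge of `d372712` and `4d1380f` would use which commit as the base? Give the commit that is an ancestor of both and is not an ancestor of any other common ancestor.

d2c3652

Ancestors of d372712: {0c82c38, 65a89ee, d2c3652, d372712, f17a94f}.
Ancestors of 4d1380f: {0c82c38, 2806bba, 4d1380f, 4dbd506, 65a89ee, 69ac74a, bd640ea, d2c3652, f17a94f, f4a7da6}.
Common ancestors: {0c82c38, 65a89ee, d2c3652, f17a94f}.
Among these, d2c3652 is not an ancestor of any other common ancestor — it is the merge base.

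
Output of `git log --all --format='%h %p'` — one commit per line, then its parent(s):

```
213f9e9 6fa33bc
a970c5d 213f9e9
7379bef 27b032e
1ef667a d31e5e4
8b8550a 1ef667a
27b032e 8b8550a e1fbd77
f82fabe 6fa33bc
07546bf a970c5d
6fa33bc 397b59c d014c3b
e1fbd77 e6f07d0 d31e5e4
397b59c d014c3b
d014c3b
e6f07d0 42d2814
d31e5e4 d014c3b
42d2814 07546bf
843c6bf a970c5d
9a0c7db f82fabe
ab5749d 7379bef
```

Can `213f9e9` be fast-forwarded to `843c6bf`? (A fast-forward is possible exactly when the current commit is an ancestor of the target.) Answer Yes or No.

A fast-forward from 213f9e9 to 843c6bf is possible iff 213f9e9 is an ancestor of 843c6bf.
Ancestors of 843c6bf: {213f9e9, 397b59c, 6fa33bc, 843c6bf, a970c5d, d014c3b}.
213f9e9 is among them, so fast-forward is possible.

Yes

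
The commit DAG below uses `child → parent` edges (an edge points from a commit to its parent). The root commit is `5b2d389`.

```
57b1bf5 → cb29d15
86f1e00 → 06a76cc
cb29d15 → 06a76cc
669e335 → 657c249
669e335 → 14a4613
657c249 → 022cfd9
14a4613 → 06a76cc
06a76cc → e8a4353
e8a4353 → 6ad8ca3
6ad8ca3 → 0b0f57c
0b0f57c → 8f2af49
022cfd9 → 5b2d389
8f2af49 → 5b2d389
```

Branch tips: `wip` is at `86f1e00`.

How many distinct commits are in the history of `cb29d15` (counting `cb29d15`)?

Walking parent pointers from cb29d15: reachable set = {06a76cc, 0b0f57c, 5b2d389, 6ad8ca3, 8f2af49, cb29d15, e8a4353}.
That is 7 commits.

7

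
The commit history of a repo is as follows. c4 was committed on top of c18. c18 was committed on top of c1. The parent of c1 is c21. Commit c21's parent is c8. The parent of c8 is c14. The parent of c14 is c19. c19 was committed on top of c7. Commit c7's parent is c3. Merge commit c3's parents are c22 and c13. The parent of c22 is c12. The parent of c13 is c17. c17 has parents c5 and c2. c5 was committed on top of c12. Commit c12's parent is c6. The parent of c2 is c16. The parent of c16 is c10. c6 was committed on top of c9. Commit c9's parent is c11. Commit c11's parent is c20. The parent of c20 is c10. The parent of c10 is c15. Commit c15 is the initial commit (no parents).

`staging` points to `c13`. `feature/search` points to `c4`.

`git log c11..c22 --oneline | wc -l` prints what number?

4

Reachable from c22: {c10, c11, c12, c15, c20, c22, c6, c9}.
Reachable from c11: {c10, c11, c15, c20}.
In c22's history but not c11's: {c12, c22, c6, c9} — 4 commits.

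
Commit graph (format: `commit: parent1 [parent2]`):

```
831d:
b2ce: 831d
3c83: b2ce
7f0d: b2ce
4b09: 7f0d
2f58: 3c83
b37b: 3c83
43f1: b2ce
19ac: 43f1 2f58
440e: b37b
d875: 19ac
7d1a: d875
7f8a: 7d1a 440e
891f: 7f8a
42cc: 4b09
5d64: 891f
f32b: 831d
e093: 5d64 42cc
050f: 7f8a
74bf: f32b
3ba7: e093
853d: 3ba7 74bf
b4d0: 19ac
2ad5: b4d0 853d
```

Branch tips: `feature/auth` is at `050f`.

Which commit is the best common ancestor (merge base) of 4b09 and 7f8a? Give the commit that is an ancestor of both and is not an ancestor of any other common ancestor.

Ancestors of 4b09: {4b09, 7f0d, 831d, b2ce}.
Ancestors of 7f8a: {19ac, 2f58, 3c83, 43f1, 440e, 7d1a, 7f8a, 831d, b2ce, b37b, d875}.
Common ancestors: {831d, b2ce}.
Among these, b2ce is not an ancestor of any other common ancestor — it is the merge base.

b2ce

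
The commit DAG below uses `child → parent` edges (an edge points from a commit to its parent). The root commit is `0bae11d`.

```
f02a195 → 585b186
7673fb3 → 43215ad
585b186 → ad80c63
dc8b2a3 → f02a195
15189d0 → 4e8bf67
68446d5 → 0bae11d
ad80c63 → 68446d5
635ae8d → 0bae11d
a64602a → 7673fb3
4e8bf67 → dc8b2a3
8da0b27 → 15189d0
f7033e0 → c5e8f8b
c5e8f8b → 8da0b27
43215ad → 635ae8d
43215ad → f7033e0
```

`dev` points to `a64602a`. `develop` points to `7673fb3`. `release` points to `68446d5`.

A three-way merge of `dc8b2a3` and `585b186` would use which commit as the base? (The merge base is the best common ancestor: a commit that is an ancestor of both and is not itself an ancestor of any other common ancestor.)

585b186

Ancestors of dc8b2a3: {0bae11d, 585b186, 68446d5, ad80c63, dc8b2a3, f02a195}.
Ancestors of 585b186: {0bae11d, 585b186, 68446d5, ad80c63}.
Common ancestors: {0bae11d, 585b186, 68446d5, ad80c63}.
Among these, 585b186 is not an ancestor of any other common ancestor — it is the merge base.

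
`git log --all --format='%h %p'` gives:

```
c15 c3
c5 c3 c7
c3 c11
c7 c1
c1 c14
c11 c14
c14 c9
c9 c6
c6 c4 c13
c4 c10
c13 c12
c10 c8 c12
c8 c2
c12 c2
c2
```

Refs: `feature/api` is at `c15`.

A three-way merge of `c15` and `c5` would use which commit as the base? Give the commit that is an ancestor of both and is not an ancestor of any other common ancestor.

Ancestors of c15: {c10, c11, c12, c13, c14, c15, c2, c3, c4, c6, c8, c9}.
Ancestors of c5: {c1, c10, c11, c12, c13, c14, c2, c3, c4, c5, c6, c7, c8, c9}.
Common ancestors: {c10, c11, c12, c13, c14, c2, c3, c4, c6, c8, c9}.
Among these, c3 is not an ancestor of any other common ancestor — it is the merge base.

c3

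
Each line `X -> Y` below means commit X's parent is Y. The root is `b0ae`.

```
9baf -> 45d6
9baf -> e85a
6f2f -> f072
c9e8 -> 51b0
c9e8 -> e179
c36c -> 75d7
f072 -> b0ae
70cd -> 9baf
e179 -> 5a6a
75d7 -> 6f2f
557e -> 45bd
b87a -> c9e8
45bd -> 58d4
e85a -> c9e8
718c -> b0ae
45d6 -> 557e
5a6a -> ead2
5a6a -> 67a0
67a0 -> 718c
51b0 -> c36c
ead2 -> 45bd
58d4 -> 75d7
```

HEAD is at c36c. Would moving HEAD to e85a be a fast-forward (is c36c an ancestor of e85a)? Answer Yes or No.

Yes

A fast-forward from c36c to e85a is possible iff c36c is an ancestor of e85a.
Ancestors of e85a: {45bd, 51b0, 58d4, 5a6a, 67a0, 6f2f, 718c, 75d7, b0ae, c36c, c9e8, e179, e85a, ead2, f072}.
c36c is among them, so fast-forward is possible.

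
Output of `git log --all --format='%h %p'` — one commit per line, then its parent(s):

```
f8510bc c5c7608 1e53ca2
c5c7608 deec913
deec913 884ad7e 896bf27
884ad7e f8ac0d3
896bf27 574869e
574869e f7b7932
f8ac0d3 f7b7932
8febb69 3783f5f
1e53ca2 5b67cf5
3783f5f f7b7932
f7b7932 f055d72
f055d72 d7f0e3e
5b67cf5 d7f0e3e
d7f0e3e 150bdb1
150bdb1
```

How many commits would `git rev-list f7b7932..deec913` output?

5

Reachable from deec913: {150bdb1, 574869e, 884ad7e, 896bf27, d7f0e3e, deec913, f055d72, f7b7932, f8ac0d3}.
Reachable from f7b7932: {150bdb1, d7f0e3e, f055d72, f7b7932}.
In deec913's history but not f7b7932's: {574869e, 884ad7e, 896bf27, deec913, f8ac0d3} — 5 commits.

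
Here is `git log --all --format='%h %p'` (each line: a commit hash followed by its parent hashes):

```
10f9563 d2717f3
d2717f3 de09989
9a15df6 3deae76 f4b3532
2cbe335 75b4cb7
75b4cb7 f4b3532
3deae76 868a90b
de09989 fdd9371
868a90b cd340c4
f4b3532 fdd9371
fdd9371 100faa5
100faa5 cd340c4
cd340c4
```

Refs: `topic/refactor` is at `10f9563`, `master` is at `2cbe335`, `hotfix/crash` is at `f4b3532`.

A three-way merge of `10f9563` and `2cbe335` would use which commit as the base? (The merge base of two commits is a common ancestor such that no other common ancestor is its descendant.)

fdd9371

Ancestors of 10f9563: {100faa5, 10f9563, cd340c4, d2717f3, de09989, fdd9371}.
Ancestors of 2cbe335: {100faa5, 2cbe335, 75b4cb7, cd340c4, f4b3532, fdd9371}.
Common ancestors: {100faa5, cd340c4, fdd9371}.
Among these, fdd9371 is not an ancestor of any other common ancestor — it is the merge base.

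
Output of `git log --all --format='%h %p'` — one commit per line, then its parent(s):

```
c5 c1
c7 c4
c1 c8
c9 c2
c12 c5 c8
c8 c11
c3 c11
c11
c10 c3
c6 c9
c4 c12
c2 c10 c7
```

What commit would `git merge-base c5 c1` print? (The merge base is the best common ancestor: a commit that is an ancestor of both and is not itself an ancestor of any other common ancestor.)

Ancestors of c5: {c1, c11, c5, c8}.
Ancestors of c1: {c1, c11, c8}.
Common ancestors: {c1, c11, c8}.
Among these, c1 is not an ancestor of any other common ancestor — it is the merge base.

c1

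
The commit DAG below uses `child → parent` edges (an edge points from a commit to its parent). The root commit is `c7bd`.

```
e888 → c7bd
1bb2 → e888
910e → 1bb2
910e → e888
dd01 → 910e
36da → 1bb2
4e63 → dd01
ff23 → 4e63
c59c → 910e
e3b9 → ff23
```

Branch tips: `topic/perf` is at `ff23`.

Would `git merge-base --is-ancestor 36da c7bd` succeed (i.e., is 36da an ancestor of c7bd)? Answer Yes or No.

Ancestors of c7bd: {c7bd}.
36da is not in that set, so it is not an ancestor of c7bd.

No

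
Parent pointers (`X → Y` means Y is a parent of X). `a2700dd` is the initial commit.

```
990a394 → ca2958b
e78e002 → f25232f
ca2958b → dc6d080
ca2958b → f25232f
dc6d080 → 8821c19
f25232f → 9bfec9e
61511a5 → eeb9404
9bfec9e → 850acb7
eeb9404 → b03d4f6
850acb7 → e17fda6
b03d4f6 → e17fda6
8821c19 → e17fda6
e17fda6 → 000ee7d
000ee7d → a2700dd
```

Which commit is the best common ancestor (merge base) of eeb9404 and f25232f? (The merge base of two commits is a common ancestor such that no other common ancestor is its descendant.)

e17fda6

Ancestors of eeb9404: {000ee7d, a2700dd, b03d4f6, e17fda6, eeb9404}.
Ancestors of f25232f: {000ee7d, 850acb7, 9bfec9e, a2700dd, e17fda6, f25232f}.
Common ancestors: {000ee7d, a2700dd, e17fda6}.
Among these, e17fda6 is not an ancestor of any other common ancestor — it is the merge base.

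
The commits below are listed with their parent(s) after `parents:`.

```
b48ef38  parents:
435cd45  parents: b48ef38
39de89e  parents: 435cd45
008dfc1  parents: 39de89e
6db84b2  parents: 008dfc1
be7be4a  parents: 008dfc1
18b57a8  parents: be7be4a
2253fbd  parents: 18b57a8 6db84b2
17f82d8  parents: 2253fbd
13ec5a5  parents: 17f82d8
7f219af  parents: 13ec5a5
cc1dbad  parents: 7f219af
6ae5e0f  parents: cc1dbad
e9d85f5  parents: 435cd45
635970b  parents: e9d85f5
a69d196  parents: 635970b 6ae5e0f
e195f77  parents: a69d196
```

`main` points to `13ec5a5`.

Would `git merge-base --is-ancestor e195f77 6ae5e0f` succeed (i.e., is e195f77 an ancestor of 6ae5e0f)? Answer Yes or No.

Ancestors of 6ae5e0f: {008dfc1, 13ec5a5, 17f82d8, 18b57a8, 2253fbd, 39de89e, 435cd45, 6ae5e0f, 6db84b2, 7f219af, b48ef38, be7be4a, cc1dbad}.
e195f77 is not in that set, so it is not an ancestor of 6ae5e0f.

No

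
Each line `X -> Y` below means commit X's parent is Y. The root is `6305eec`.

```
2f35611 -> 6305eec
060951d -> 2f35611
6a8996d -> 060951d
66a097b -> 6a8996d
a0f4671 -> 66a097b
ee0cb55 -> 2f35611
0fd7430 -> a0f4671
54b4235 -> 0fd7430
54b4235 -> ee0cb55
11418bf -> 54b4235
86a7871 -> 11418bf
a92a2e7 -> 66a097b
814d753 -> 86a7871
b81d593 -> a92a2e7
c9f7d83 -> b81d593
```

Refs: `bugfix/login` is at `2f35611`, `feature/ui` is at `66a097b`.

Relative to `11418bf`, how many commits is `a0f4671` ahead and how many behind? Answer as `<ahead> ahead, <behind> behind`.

Reachable from a0f4671: {060951d, 2f35611, 6305eec, 66a097b, 6a8996d, a0f4671}.
Reachable from 11418bf: {060951d, 0fd7430, 11418bf, 2f35611, 54b4235, 6305eec, 66a097b, 6a8996d, a0f4671, ee0cb55}.
Only in a0f4671's history (ahead): {} — 0.
Only in 11418bf's history (behind): {0fd7430, 11418bf, 54b4235, ee0cb55} — 4.

0 ahead, 4 behind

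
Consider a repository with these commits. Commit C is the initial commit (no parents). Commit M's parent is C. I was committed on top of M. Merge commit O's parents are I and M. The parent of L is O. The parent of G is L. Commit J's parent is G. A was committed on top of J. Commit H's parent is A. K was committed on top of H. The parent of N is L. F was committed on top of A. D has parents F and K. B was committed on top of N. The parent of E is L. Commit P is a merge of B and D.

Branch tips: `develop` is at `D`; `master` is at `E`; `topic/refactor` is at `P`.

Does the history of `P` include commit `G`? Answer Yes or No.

Ancestors of P (commits reachable by following parents): {A, B, C, D, F, G, H, I, J, K, L, M, N, O, P}.
G is in that set, so it is an ancestor of P.

Yes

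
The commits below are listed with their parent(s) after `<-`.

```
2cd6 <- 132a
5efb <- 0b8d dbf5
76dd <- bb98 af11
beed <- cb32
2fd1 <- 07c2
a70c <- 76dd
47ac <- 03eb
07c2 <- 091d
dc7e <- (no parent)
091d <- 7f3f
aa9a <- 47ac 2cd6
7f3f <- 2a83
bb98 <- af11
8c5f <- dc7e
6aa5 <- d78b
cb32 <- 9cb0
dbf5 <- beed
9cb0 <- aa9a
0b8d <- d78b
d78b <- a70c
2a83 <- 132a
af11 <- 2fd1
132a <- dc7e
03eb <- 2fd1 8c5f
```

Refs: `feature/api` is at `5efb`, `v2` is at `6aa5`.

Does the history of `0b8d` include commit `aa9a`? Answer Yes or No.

No

Ancestors of 0b8d: {07c2, 091d, 0b8d, 132a, 2a83, 2fd1, 76dd, 7f3f, a70c, af11, bb98, d78b, dc7e}.
aa9a is not in that set, so it is not an ancestor of 0b8d.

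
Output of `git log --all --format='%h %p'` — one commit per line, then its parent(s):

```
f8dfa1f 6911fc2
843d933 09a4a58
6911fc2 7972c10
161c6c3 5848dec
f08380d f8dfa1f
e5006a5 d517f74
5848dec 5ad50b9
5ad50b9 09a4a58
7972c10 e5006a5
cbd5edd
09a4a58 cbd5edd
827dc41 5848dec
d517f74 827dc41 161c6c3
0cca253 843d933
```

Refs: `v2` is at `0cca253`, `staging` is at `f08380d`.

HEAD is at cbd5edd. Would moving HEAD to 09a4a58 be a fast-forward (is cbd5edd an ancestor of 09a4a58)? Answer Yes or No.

Yes

A fast-forward from cbd5edd to 09a4a58 is possible iff cbd5edd is an ancestor of 09a4a58.
Ancestors of 09a4a58: {09a4a58, cbd5edd}.
cbd5edd is among them, so fast-forward is possible.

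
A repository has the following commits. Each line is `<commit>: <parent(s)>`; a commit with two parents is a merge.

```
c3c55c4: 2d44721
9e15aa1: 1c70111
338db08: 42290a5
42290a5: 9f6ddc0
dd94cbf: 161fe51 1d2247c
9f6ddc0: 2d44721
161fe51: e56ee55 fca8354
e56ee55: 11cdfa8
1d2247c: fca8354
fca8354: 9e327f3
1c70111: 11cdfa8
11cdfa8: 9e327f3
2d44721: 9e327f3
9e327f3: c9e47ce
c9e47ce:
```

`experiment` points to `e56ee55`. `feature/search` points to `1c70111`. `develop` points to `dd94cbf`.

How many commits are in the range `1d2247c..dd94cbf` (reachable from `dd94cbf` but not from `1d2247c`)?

Reachable from dd94cbf: {11cdfa8, 161fe51, 1d2247c, 9e327f3, c9e47ce, dd94cbf, e56ee55, fca8354}.
Reachable from 1d2247c: {1d2247c, 9e327f3, c9e47ce, fca8354}.
In dd94cbf's history but not 1d2247c's: {11cdfa8, 161fe51, dd94cbf, e56ee55} — 4 commits.

4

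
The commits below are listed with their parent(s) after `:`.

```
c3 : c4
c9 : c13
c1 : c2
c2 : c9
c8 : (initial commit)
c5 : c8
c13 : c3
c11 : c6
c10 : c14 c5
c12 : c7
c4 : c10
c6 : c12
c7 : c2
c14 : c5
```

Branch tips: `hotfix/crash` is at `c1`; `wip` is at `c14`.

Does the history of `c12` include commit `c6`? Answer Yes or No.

Ancestors of c12: {c10, c12, c13, c14, c2, c3, c4, c5, c7, c8, c9}.
c6 is not in that set, so it is not an ancestor of c12.

No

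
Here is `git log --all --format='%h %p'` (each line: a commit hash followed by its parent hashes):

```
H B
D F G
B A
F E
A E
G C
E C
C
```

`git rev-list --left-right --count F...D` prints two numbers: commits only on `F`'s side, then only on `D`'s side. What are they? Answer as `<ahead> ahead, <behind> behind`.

0 ahead, 2 behind

Reachable from F: {C, E, F}.
Reachable from D: {C, D, E, F, G}.
Only in F's history (ahead): {} — 0.
Only in D's history (behind): {D, G} — 2.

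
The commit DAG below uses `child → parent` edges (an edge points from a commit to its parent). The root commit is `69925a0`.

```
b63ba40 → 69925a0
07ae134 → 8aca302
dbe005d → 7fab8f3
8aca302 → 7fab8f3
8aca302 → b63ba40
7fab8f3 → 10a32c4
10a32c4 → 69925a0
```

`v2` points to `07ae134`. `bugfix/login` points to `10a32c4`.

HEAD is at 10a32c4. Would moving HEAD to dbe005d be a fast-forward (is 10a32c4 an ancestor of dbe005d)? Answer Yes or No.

A fast-forward from 10a32c4 to dbe005d is possible iff 10a32c4 is an ancestor of dbe005d.
Ancestors of dbe005d: {10a32c4, 69925a0, 7fab8f3, dbe005d}.
10a32c4 is among them, so fast-forward is possible.

Yes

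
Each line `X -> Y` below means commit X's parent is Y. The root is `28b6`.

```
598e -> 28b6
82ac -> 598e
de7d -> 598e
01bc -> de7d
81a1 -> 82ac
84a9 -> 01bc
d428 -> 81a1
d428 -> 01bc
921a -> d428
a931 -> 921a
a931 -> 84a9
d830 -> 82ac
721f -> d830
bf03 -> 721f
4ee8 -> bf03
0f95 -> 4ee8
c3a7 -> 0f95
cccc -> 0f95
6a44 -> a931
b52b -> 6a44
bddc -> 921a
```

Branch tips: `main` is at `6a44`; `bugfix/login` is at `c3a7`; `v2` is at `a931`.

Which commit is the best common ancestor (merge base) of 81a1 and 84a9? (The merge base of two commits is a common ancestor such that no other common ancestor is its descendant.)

598e

Ancestors of 81a1: {28b6, 598e, 81a1, 82ac}.
Ancestors of 84a9: {01bc, 28b6, 598e, 84a9, de7d}.
Common ancestors: {28b6, 598e}.
Among these, 598e is not an ancestor of any other common ancestor — it is the merge base.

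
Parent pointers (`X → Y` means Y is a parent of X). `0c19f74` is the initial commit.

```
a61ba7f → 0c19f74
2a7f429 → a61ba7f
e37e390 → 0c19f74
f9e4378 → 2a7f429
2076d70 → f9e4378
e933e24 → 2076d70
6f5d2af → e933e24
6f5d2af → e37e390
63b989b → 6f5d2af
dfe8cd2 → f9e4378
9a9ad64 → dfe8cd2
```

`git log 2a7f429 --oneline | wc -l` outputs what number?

3

Walking parent pointers from 2a7f429: reachable set = {0c19f74, 2a7f429, a61ba7f}.
That is 3 commits.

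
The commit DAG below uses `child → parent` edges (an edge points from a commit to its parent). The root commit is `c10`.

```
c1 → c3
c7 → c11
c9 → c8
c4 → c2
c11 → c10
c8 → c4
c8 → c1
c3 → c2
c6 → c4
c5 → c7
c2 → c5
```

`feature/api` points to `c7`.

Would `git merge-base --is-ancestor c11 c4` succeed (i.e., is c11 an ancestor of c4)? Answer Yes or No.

Ancestors of c4 (commits reachable by following parents): {c10, c11, c2, c4, c5, c7}.
c11 is in that set, so it is an ancestor of c4.

Yes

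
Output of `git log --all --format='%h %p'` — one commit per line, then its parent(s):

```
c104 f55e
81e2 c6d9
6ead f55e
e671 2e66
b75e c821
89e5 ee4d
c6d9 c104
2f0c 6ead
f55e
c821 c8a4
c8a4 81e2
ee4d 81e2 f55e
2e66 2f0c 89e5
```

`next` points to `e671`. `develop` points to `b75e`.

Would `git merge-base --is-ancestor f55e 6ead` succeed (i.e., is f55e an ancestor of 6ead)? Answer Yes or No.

Ancestors of 6ead (commits reachable by following parents): {6ead, f55e}.
f55e is in that set, so it is an ancestor of 6ead.

Yes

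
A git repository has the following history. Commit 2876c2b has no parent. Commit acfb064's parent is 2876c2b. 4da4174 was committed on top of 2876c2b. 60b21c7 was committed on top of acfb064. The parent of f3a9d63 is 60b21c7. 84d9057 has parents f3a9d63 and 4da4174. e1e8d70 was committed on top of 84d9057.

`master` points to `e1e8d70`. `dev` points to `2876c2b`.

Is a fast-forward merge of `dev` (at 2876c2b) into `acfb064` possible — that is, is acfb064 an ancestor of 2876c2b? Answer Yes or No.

No

A fast-forward from acfb064 to 2876c2b is possible iff acfb064 is an ancestor of 2876c2b.
Ancestors of 2876c2b: {2876c2b}.
acfb064 is not among them, so fast-forward is not possible.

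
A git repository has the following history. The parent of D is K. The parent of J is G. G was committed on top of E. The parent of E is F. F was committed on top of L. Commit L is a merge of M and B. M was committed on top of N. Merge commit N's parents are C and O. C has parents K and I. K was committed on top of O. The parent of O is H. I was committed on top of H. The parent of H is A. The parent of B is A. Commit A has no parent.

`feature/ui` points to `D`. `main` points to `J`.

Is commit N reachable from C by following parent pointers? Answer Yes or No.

No

Ancestors of C: {A, C, H, I, K, O}.
N is not in that set, so it is not an ancestor of C.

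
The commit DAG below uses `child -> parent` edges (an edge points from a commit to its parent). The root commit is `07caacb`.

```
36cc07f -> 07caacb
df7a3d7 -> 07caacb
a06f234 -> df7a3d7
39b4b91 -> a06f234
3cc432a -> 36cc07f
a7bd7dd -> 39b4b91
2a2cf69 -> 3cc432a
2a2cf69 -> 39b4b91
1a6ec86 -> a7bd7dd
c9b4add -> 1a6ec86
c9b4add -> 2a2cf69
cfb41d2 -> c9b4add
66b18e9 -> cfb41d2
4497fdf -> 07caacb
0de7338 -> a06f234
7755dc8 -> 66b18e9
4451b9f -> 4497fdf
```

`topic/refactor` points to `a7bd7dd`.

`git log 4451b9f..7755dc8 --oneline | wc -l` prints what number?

12

Reachable from 7755dc8: {07caacb, 1a6ec86, 2a2cf69, 36cc07f, 39b4b91, 3cc432a, 66b18e9, 7755dc8, a06f234, a7bd7dd, c9b4add, cfb41d2, df7a3d7}.
Reachable from 4451b9f: {07caacb, 4451b9f, 4497fdf}.
In 7755dc8's history but not 4451b9f's: {1a6ec86, 2a2cf69, 36cc07f, 39b4b91, 3cc432a, 66b18e9, 7755dc8, a06f234, a7bd7dd, c9b4add, cfb41d2, df7a3d7} — 12 commits.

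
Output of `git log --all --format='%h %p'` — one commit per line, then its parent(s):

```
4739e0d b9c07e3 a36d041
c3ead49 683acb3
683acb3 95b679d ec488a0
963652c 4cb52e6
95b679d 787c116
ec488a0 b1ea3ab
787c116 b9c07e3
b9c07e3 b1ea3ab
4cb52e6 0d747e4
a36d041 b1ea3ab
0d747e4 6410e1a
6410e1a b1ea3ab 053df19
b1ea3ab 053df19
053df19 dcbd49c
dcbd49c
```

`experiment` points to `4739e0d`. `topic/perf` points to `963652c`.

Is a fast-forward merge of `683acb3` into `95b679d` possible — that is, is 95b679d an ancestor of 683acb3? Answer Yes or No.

Yes

A fast-forward from 95b679d to 683acb3 is possible iff 95b679d is an ancestor of 683acb3.
Ancestors of 683acb3: {053df19, 683acb3, 787c116, 95b679d, b1ea3ab, b9c07e3, dcbd49c, ec488a0}.
95b679d is among them, so fast-forward is possible.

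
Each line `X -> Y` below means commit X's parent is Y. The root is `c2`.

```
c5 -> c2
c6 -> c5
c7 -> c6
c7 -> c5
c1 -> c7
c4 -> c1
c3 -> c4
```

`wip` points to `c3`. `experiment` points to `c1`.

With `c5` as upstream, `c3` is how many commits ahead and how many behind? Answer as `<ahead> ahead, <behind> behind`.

Reachable from c3: {c1, c2, c3, c4, c5, c6, c7}.
Reachable from c5: {c2, c5}.
Only in c3's history (ahead): {c1, c3, c4, c6, c7} — 5.
Only in c5's history (behind): {} — 0.

5 ahead, 0 behind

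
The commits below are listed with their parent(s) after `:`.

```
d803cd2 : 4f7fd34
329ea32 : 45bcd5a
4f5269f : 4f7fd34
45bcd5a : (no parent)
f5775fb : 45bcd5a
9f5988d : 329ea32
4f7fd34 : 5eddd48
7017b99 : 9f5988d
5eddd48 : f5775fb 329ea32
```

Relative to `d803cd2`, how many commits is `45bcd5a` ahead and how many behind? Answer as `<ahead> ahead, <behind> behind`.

0 ahead, 5 behind

Reachable from 45bcd5a: {45bcd5a}.
Reachable from d803cd2: {329ea32, 45bcd5a, 4f7fd34, 5eddd48, d803cd2, f5775fb}.
Only in 45bcd5a's history (ahead): {} — 0.
Only in d803cd2's history (behind): {329ea32, 4f7fd34, 5eddd48, d803cd2, f5775fb} — 5.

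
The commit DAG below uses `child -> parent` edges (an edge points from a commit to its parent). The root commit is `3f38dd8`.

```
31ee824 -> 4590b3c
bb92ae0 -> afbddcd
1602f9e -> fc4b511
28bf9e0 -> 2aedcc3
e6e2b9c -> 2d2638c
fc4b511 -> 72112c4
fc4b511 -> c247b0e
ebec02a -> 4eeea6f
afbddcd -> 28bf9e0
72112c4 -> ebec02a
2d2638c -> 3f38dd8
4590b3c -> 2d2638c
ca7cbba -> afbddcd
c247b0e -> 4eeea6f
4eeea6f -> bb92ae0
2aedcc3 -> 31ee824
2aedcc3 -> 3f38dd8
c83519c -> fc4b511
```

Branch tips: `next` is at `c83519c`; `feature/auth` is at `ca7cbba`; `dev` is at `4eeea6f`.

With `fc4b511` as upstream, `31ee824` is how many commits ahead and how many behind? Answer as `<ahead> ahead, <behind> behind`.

Reachable from 31ee824: {2d2638c, 31ee824, 3f38dd8, 4590b3c}.
Reachable from fc4b511: {28bf9e0, 2aedcc3, 2d2638c, 31ee824, 3f38dd8, 4590b3c, 4eeea6f, 72112c4, afbddcd, bb92ae0, c247b0e, ebec02a, fc4b511}.
Only in 31ee824's history (ahead): {} — 0.
Only in fc4b511's history (behind): {28bf9e0, 2aedcc3, 4eeea6f, 72112c4, afbddcd, bb92ae0, c247b0e, ebec02a, fc4b511} — 9.

0 ahead, 9 behind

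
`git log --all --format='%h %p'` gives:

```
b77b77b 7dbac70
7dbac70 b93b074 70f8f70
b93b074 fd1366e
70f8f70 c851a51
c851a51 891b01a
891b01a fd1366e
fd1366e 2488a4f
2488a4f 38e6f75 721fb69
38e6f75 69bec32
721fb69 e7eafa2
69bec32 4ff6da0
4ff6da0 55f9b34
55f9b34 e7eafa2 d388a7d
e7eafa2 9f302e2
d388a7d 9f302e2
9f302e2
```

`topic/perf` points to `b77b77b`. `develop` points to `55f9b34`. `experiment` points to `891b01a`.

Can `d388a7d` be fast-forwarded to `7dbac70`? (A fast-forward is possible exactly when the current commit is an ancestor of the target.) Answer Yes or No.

A fast-forward from d388a7d to 7dbac70 is possible iff d388a7d is an ancestor of 7dbac70.
Ancestors of 7dbac70: {2488a4f, 38e6f75, 4ff6da0, 55f9b34, 69bec32, 70f8f70, 721fb69, 7dbac70, 891b01a, 9f302e2, b93b074, c851a51, d388a7d, e7eafa2, fd1366e}.
d388a7d is among them, so fast-forward is possible.

Yes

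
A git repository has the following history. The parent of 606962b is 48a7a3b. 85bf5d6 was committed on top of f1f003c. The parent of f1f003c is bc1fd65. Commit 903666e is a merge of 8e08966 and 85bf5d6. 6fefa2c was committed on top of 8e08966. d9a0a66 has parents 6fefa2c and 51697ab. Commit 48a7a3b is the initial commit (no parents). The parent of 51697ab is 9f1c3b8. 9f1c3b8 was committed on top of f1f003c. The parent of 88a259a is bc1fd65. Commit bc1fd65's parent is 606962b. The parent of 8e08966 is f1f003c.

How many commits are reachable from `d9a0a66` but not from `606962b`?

7

Reachable from d9a0a66: {48a7a3b, 51697ab, 606962b, 6fefa2c, 8e08966, 9f1c3b8, bc1fd65, d9a0a66, f1f003c}.
Reachable from 606962b: {48a7a3b, 606962b}.
In d9a0a66's history but not 606962b's: {51697ab, 6fefa2c, 8e08966, 9f1c3b8, bc1fd65, d9a0a66, f1f003c} — 7 commits.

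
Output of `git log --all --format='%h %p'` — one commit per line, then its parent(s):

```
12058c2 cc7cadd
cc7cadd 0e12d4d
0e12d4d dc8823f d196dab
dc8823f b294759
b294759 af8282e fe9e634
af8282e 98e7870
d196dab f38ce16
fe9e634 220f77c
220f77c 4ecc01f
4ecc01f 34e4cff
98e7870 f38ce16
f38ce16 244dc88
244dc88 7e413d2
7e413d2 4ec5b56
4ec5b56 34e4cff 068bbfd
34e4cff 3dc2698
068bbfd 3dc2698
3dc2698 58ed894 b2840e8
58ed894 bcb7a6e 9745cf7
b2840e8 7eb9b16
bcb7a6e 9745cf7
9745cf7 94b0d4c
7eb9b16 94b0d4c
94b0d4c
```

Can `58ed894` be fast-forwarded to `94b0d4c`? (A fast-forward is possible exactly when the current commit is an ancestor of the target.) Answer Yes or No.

No

A fast-forward from 58ed894 to 94b0d4c is possible iff 58ed894 is an ancestor of 94b0d4c.
Ancestors of 94b0d4c: {94b0d4c}.
58ed894 is not among them, so fast-forward is not possible.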